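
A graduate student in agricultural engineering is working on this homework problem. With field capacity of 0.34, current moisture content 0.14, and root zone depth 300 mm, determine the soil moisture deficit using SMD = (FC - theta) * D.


SMD = (FC - theta) * D
    = (0.34 - 0.14) * 300
    = 0.200 * 300
    = 60 mm


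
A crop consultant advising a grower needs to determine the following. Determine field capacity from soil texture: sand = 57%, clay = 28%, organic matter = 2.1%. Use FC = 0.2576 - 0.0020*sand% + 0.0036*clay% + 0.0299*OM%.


FC = 0.2576 - 0.0020*57 + 0.0036*28 + 0.0299*2.1
   = 0.2576 - 0.1140 + 0.1008 + 0.0628
   = 0.3072


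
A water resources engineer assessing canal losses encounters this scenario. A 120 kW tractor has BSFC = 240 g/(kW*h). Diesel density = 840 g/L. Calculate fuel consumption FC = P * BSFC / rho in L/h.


FC = P * BSFC / rho_fuel
   = 120 * 240 / 840
   = 28800 / 840
   = 34.29 L/h


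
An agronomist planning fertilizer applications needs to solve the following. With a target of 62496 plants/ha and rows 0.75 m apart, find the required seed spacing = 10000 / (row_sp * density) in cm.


spacing = 10000 / (row_sp * density)
        = 10000 / (0.75 * 62496)
        = 10000 / 46872
        = 0.21335 m = 21.33 cm


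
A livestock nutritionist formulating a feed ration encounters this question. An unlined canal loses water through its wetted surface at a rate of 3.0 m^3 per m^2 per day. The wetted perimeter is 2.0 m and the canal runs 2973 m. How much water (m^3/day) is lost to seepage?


S = C * P * L
  = 3.0 * 2.0 * 2973
  = 17838 m^3/day


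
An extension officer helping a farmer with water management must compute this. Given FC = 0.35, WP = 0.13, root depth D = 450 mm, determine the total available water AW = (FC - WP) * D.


AW = (FC - WP) * D
   = (0.35 - 0.13) * 450
   = 0.22 * 450
   = 99 mm


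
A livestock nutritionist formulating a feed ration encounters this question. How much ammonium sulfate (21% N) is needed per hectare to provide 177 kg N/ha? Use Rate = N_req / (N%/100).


Rate = N_required / (N_content / 100)
     = 177 / (21 / 100)
     = 177 / 0.21
     = 842.86 kg/ha


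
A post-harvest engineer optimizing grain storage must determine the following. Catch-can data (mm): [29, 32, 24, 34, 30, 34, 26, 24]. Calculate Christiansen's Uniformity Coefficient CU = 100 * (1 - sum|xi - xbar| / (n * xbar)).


xbar = 233 / 8 = 29.125
sum|xi - xbar| = 27
CU = 100 * (1 - 27 / (8 * 29.125))
   = 100 * (1 - 0.1159)
   = 88.41%


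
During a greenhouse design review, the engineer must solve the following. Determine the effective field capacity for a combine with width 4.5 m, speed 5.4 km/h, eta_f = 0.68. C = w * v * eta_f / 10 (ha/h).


C = w * v * eta_f / 10
  = 4.5 * 5.4 * 0.68 / 10
  = 16.52 / 10
  = 1.65 ha/h


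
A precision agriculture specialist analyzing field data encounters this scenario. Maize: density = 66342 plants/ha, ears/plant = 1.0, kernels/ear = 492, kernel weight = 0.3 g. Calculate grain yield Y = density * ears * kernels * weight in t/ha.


Y = density * ears * kernels * kw
  = 66342 * 1.0 * 492 * 0.3 g/ha
  = 9792079.20 g/ha
  = 9792.08 kg/ha = 9.79 t/ha


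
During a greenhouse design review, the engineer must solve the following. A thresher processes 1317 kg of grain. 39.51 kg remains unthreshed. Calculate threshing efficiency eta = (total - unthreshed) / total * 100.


eta = (total - unthreshed) / total * 100
    = (1317 - 39.51) / 1317 * 100
    = 1277.49 / 1317 * 100
    = 97%


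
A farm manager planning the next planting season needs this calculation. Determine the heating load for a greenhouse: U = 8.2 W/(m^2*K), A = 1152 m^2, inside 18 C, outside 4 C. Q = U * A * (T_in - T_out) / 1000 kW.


dT = 18 - (4) = 14 K
Q = U * A * dT
  = 8.2 * 1152 * 14
  = 132249.60 W = 132.25 kW


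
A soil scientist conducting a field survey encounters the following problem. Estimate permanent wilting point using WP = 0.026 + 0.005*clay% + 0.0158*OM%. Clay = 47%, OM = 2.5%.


WP = 0.026 + 0.005*47 + 0.0158*2.5
   = 0.026 + 0.2350 + 0.0395
   = 0.3005


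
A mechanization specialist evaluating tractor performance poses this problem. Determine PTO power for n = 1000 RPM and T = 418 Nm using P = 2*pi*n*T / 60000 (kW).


P = 2*pi*n*T / 60000
  = 2*pi * 1000 * 418 / 60000
  = 2626371.46 / 60000
  = 43.77 kW


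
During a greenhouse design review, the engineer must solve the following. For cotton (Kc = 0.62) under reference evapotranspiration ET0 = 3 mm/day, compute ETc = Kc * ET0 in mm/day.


ETc = Kc * ET0
    = 0.62 * 3
    = 1.86 mm/day


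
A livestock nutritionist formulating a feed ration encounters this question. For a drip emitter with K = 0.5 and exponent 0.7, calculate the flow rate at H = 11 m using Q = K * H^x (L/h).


Q = K * H^x
  = 0.5 * 11^0.7
  = 0.5 * 5.3577
  = 2.68 L/h


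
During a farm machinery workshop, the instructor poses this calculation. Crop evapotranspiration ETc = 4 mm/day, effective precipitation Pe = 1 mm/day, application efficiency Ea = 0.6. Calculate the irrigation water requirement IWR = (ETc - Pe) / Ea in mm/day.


IWR = (ETc - Pe) / Ea
    = (4 - 1) / 0.6
    = 3 / 0.6
    = 5 mm/day


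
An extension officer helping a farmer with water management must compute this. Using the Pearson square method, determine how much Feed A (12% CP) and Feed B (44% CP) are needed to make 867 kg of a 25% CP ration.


parts_A = CP_b - target = 44 - 25 = 19
parts_B = target - CP_a = 25 - 12 = 13
total_parts = 19 + 13 = 32
Feed A = 867 * 19 / 32 = 514.78 kg
Feed B = 867 * 13 / 32 = 352.22 kg

514.78 kg


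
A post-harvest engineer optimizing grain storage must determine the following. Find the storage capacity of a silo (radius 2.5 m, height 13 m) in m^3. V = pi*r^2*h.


V = pi * r^2 * h
  = pi * 2.5^2 * 13
  = pi * 6.25 * 13
  = 255.25 m^3


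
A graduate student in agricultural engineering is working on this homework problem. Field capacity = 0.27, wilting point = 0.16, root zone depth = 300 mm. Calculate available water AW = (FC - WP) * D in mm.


AW = (FC - WP) * D
   = (0.27 - 0.16) * 300
   = 0.11 * 300
   = 33 mm


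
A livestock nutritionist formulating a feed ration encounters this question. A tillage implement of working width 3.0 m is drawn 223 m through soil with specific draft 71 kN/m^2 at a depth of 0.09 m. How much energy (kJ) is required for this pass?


E = k * d * w * L
  = 71 * 0.09 * 3.0 * 223
  = 4274.91 kJ


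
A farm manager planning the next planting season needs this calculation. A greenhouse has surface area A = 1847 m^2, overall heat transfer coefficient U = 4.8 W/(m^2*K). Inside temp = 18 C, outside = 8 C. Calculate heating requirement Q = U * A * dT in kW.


dT = 18 - (8) = 10 K
Q = U * A * dT
  = 4.8 * 1847 * 10
  = 88656 W = 88.66 kW


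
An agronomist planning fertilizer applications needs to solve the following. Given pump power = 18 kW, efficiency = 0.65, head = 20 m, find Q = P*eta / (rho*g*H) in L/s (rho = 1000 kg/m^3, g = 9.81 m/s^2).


Q = (P * 1000 * eta) / (rho * g * H)
  = (18 * 1000 * 0.65) / (1000 * 9.81 * 20)
  = 11700 / 196200
  = 0.05963 m^3/s = 59.63 L/s


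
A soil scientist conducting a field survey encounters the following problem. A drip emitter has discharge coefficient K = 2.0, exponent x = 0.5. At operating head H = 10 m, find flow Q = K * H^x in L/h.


Q = K * H^x
  = 2.0 * 10^0.5
  = 2.0 * 3.1623
  = 6.32 L/h


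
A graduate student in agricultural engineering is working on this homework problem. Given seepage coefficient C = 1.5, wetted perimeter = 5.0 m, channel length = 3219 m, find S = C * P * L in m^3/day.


S = C * P * L
  = 1.5 * 5.0 * 3219
  = 24142.50 m^3/day


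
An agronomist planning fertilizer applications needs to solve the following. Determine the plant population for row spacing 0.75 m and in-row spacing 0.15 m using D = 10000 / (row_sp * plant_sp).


D = 10000 / (row_sp * plant_sp)
  = 10000 / (0.75 * 0.15)
  = 10000 / 0.1125
  = 88888.89 plants/ha


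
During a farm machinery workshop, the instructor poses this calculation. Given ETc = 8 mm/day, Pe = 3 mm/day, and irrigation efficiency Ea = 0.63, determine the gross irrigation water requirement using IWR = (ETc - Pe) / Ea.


IWR = (ETc - Pe) / Ea
    = (8 - 3) / 0.63
    = 5 / 0.63
    = 7.94 mm/day


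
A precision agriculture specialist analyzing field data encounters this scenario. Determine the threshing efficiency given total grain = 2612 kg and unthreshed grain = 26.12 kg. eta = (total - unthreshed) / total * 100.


eta = (total - unthreshed) / total * 100
    = (2612 - 26.12) / 2612 * 100
    = 2585.88 / 2612 * 100
    = 99%


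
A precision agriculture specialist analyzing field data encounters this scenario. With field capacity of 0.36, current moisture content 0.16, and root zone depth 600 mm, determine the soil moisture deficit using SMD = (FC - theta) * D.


SMD = (FC - theta) * D
    = (0.36 - 0.16) * 600
    = 0.200 * 600
    = 120 mm


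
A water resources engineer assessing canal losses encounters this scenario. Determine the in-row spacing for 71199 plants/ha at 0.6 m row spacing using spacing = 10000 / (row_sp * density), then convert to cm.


spacing = 10000 / (row_sp * density)
        = 10000 / (0.6 * 71199)
        = 10000 / 42719.40
        = 0.23409 m = 23.41 cm


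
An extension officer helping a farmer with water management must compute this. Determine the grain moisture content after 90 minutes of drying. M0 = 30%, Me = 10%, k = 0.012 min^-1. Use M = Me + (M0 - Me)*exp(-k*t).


M = Me + (M0 - Me) * e^(-k*t)
  = 10 + (30 - 10) * e^(-0.012*90)
  = 10 + 20 * e^(-1.080)
  = 10 + 20 * 0.33960
  = 10 + 6.7919
  = 16.79%


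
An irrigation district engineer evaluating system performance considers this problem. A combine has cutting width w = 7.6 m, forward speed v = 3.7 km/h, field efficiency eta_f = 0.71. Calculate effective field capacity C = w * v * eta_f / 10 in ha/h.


C = w * v * eta_f / 10
  = 7.6 * 3.7 * 0.71 / 10
  = 19.97 / 10
  = 2.00 ha/h


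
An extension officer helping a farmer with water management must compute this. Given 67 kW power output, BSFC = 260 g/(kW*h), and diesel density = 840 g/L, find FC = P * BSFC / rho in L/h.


FC = P * BSFC / rho_fuel
   = 67 * 260 / 840
   = 17420 / 840
   = 20.74 L/h


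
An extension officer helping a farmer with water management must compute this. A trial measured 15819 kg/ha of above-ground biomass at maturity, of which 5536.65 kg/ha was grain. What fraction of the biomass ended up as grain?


HI = grain_yield / biomass
   = 5536.65 / 15819
   = 0.35


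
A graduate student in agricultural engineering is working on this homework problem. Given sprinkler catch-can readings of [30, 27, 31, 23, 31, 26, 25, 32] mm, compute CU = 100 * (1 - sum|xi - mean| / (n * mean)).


xbar = 225 / 8 = 28.125
sum|xi - xbar| = 23
CU = 100 * (1 - 23 / (8 * 28.125))
   = 100 * (1 - 0.1022)
   = 89.78%


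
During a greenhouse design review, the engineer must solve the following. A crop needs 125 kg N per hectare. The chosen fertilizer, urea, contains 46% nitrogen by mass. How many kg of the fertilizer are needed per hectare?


Rate = N_required / (N_content / 100)
     = 125 / (46 / 100)
     = 125 / 0.46
     = 271.74 kg/ha


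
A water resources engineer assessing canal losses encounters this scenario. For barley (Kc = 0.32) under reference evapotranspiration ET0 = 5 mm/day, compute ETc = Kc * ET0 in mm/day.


ETc = Kc * ET0
    = 0.32 * 5
    = 1.60 mm/day


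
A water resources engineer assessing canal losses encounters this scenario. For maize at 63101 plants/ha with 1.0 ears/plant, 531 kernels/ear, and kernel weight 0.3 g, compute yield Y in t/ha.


Y = density * ears * kernels * kw
  = 63101 * 1.0 * 531 * 0.3 g/ha
  = 10051989.30 g/ha
  = 10051.99 kg/ha = 10.05 t/ha


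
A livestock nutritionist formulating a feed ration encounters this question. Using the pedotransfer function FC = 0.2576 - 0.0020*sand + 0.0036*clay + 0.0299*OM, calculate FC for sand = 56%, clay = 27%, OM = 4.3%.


FC = 0.2576 - 0.0020*56 + 0.0036*27 + 0.0299*4.3
   = 0.2576 - 0.1120 + 0.0972 + 0.1286
   = 0.3714


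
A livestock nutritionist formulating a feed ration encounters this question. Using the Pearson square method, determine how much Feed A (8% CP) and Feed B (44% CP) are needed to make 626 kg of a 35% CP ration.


parts_A = CP_b - target = 44 - 35 = 9
parts_B = target - CP_a = 35 - 8 = 27
total_parts = 9 + 27 = 36
Feed A = 626 * 9 / 36 = 156.50 kg
Feed B = 626 * 27 / 36 = 469.50 kg

156.50 kg


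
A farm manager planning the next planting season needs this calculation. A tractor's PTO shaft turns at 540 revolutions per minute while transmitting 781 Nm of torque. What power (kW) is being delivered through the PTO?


P = 2*pi*n*T / 60000
  = 2*pi * 540 * 781 / 60000
  = 2649870.57 / 60000
  = 44.16 kW


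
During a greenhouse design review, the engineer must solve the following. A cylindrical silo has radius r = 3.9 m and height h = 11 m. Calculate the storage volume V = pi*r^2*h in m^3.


V = pi * r^2 * h
  = pi * 3.9^2 * 11
  = pi * 15.21 * 11
  = 525.62 m^3


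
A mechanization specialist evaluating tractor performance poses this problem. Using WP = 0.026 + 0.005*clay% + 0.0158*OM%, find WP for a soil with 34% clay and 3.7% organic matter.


WP = 0.026 + 0.005*34 + 0.0158*3.7
   = 0.026 + 0.1700 + 0.0585
   = 0.2545


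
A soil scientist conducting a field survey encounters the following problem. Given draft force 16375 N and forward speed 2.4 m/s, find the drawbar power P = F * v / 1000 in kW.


P = F * v / 1000
  = 16375 * 2.4 / 1000
  = 39300 / 1000
  = 39.30 kW


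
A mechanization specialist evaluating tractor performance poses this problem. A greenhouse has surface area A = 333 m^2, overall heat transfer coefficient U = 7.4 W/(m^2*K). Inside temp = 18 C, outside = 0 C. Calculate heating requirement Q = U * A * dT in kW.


dT = 18 - (0) = 18 K
Q = U * A * dT
  = 7.4 * 333 * 18
  = 44355.60 W = 44.36 kW


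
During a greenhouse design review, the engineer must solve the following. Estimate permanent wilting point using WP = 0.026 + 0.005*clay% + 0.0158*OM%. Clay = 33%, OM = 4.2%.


WP = 0.026 + 0.005*33 + 0.0158*4.2
   = 0.026 + 0.1650 + 0.0664
   = 0.2574


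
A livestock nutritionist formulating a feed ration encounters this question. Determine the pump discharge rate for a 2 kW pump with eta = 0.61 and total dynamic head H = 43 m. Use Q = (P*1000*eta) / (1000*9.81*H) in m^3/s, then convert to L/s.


Q = (P * 1000 * eta) / (rho * g * H)
  = (2 * 1000 * 0.61) / (1000 * 9.81 * 43)
  = 1220 / 421830
  = 0.00289 m^3/s = 2.89 L/s


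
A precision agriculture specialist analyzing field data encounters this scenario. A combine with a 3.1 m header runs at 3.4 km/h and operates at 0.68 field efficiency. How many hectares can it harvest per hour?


C = w * v * eta_f / 10
  = 3.1 * 3.4 * 0.68 / 10
  = 7.17 / 10
  = 0.72 ha/h


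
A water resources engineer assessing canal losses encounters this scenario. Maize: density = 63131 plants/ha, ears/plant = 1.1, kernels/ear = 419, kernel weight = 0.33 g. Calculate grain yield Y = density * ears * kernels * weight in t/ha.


Y = density * ears * kernels * kw
  = 63131 * 1.1 * 419 * 0.33 g/ha
  = 9602035.71 g/ha
  = 9602.04 kg/ha = 9.60 t/ha


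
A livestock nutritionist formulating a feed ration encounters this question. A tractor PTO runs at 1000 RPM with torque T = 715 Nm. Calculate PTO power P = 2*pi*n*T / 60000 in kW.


P = 2*pi*n*T / 60000
  = 2*pi * 1000 * 715 / 60000
  = 4492477.49 / 60000
  = 74.87 kW


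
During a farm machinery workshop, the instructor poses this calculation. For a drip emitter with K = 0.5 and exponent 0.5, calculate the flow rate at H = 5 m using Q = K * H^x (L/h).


Q = K * H^x
  = 0.5 * 5^0.5
  = 0.5 * 2.2361
  = 1.12 L/h


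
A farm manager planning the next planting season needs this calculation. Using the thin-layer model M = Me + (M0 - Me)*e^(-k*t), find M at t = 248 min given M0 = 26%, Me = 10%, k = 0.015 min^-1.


M = Me + (M0 - Me) * e^(-k*t)
  = 10 + (26 - 10) * e^(-0.015*248)
  = 10 + 16 * e^(-3.720)
  = 10 + 16 * 0.02423
  = 10 + 0.3877
  = 10.39%


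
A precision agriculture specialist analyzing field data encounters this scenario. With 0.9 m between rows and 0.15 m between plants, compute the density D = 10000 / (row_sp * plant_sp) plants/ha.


D = 10000 / (row_sp * plant_sp)
  = 10000 / (0.9 * 0.15)
  = 10000 / 0.1350
  = 74074.07 plants/ha


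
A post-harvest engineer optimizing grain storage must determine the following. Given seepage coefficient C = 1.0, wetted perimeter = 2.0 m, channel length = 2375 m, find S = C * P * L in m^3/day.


S = C * P * L
  = 1.0 * 2.0 * 2375
  = 4750 m^3/day


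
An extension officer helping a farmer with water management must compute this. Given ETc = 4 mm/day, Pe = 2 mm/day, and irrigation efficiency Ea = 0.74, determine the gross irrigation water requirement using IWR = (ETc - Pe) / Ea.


IWR = (ETc - Pe) / Ea
    = (4 - 2) / 0.74
    = 2 / 0.74
    = 2.70 mm/day


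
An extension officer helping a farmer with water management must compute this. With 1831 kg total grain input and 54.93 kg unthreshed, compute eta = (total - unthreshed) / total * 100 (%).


eta = (total - unthreshed) / total * 100
    = (1831 - 54.93) / 1831 * 100
    = 1776.07 / 1831 * 100
    = 97%


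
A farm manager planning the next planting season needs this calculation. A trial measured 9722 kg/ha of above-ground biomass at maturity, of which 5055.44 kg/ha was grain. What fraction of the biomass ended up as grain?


HI = grain_yield / biomass
   = 5055.44 / 9722
   = 0.52


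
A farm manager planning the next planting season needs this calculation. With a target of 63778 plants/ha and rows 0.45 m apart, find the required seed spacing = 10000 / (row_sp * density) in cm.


spacing = 10000 / (row_sp * density)
        = 10000 / (0.45 * 63778)
        = 10000 / 28700.10
        = 0.34843 m = 34.84 cm


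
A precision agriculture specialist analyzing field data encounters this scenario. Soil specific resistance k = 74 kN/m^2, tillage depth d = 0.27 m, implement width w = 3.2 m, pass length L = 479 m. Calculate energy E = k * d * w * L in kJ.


E = k * d * w * L
  = 74 * 0.27 * 3.2 * 479
  = 30625.34 kJ


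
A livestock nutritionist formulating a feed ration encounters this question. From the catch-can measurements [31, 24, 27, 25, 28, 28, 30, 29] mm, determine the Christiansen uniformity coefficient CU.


xbar = 222 / 8 = 27.750
sum|xi - xbar| = 14.500
CU = 100 * (1 - 14.500 / (8 * 27.750))
   = 100 * (1 - 0.0653)
   = 93.47%


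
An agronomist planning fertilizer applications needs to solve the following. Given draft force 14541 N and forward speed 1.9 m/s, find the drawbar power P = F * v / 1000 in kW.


P = F * v / 1000
  = 14541 * 1.9 / 1000
  = 27627.90 / 1000
  = 27.63 kW


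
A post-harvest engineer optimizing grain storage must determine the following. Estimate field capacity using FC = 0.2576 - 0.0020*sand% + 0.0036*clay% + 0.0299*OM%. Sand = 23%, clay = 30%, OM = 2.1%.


FC = 0.2576 - 0.0020*23 + 0.0036*30 + 0.0299*2.1
   = 0.2576 - 0.0460 + 0.1080 + 0.0628
   = 0.3824


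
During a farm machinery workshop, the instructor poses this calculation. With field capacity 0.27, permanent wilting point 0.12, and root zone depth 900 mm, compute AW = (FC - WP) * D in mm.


AW = (FC - WP) * D
   = (0.27 - 0.12) * 900
   = 0.15 * 900
   = 135 mm


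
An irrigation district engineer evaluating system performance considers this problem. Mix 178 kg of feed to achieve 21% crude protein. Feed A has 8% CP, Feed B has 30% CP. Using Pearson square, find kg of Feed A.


parts_A = CP_b - target = 30 - 21 = 9
parts_B = target - CP_a = 21 - 8 = 13
total_parts = 9 + 13 = 22
Feed A = 178 * 9 / 22 = 72.82 kg
Feed B = 178 * 13 / 22 = 105.18 kg

72.82 kg


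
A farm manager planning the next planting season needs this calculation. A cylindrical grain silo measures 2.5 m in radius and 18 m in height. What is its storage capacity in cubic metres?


V = pi * r^2 * h
  = pi * 2.5^2 * 18
  = pi * 6.25 * 18
  = 353.43 m^3


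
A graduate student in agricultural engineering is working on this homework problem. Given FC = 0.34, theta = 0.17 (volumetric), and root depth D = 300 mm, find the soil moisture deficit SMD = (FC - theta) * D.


SMD = (FC - theta) * D
    = (0.34 - 0.17) * 300
    = 0.170 * 300
    = 51 mm


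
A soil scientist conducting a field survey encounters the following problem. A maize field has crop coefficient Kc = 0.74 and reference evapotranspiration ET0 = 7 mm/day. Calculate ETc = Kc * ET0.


ETc = Kc * ET0
    = 0.74 * 7
    = 5.18 mm/day


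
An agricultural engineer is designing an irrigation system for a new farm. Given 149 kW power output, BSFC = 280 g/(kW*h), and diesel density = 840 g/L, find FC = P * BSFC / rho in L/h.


FC = P * BSFC / rho_fuel
   = 149 * 280 / 840
   = 41720 / 840
   = 49.67 L/h


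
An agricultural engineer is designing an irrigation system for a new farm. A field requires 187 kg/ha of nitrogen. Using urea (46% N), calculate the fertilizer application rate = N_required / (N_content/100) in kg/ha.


Rate = N_required / (N_content / 100)
     = 187 / (46 / 100)
     = 187 / 0.46
     = 406.52 kg/ha


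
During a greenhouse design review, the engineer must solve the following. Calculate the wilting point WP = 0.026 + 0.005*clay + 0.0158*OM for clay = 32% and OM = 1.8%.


WP = 0.026 + 0.005*32 + 0.0158*1.8
   = 0.026 + 0.1600 + 0.0284
   = 0.2144


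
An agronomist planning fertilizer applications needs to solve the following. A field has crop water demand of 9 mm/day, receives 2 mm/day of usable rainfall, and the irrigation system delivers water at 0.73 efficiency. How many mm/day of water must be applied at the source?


IWR = (ETc - Pe) / Ea
    = (9 - 2) / 0.73
    = 7 / 0.73
    = 9.59 mm/day


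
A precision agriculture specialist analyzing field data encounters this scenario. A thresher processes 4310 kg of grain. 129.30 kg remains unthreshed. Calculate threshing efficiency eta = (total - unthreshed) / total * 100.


eta = (total - unthreshed) / total * 100
    = (4310 - 129.30) / 4310 * 100
    = 4180.70 / 4310 * 100
    = 97%


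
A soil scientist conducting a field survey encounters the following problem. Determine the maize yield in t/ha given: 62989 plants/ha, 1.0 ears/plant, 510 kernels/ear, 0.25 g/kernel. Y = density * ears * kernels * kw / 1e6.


Y = density * ears * kernels * kw
  = 62989 * 1.0 * 510 * 0.25 g/ha
  = 8031097.50 g/ha
  = 8031.10 kg/ha = 8.03 t/ha


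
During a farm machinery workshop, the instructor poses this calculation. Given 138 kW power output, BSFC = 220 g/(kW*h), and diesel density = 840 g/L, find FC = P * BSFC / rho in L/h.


FC = P * BSFC / rho_fuel
   = 138 * 220 / 840
   = 30360 / 840
   = 36.14 L/h


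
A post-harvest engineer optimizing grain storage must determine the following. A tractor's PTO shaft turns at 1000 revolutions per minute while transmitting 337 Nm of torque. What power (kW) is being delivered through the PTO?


P = 2*pi*n*T / 60000
  = 2*pi * 1000 * 337 / 60000
  = 2117433.45 / 60000
  = 35.29 kW


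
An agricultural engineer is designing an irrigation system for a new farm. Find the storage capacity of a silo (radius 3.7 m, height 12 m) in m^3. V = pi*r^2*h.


V = pi * r^2 * h
  = pi * 3.7^2 * 12
  = pi * 13.69 * 12
  = 516.10 m^3


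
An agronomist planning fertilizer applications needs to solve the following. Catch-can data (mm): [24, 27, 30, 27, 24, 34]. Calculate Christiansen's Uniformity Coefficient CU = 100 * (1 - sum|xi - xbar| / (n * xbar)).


xbar = 166 / 6 = 27.667
sum|xi - xbar| = 17.333
CU = 100 * (1 - 17.333 / (6 * 27.667))
   = 100 * (1 - 0.1044)
   = 89.56%


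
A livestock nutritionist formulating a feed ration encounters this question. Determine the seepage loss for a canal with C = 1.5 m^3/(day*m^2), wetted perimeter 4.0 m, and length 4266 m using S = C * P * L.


S = C * P * L
  = 1.5 * 4.0 * 4266
  = 25596 m^3/day


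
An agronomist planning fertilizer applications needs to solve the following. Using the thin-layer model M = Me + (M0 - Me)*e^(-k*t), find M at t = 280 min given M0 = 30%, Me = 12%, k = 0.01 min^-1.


M = Me + (M0 - Me) * e^(-k*t)
  = 12 + (30 - 12) * e^(-0.01*280)
  = 12 + 18 * e^(-2.800)
  = 12 + 18 * 0.06081
  = 12 + 1.0946
  = 13.09%


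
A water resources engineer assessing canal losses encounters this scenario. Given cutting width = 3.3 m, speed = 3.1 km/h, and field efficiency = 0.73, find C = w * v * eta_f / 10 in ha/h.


C = w * v * eta_f / 10
  = 3.3 * 3.1 * 0.73 / 10
  = 7.47 / 10
  = 0.75 ha/h


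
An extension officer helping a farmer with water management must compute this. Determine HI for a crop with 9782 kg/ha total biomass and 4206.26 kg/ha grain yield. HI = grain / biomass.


HI = grain_yield / biomass
   = 4206.26 / 9782
   = 0.43


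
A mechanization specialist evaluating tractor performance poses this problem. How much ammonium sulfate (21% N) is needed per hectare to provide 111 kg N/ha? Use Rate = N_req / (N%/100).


Rate = N_required / (N_content / 100)
     = 111 / (21 / 100)
     = 111 / 0.21
     = 528.57 kg/ha


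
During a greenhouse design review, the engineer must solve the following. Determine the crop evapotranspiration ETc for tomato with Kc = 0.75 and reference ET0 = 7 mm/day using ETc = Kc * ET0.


ETc = Kc * ET0
    = 0.75 * 7
    = 5.25 mm/day


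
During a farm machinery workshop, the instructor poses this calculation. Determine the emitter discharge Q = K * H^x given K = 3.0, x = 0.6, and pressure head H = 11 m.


Q = K * H^x
  = 3.0 * 11^0.6
  = 3.0 * 4.2154
  = 12.65 L/h


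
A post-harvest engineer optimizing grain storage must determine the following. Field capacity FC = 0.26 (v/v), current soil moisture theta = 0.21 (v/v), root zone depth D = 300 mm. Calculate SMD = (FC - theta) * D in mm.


SMD = (FC - theta) * D
    = (0.26 - 0.21) * 300
    = 0.050 * 300
    = 15 mm


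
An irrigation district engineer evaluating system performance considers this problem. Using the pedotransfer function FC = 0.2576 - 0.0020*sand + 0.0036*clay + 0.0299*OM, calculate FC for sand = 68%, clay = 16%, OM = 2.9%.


FC = 0.2576 - 0.0020*68 + 0.0036*16 + 0.0299*2.9
   = 0.2576 - 0.1360 + 0.0576 + 0.0867
   = 0.2659


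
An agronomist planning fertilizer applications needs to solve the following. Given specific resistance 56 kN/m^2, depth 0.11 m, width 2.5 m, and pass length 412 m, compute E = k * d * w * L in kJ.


E = k * d * w * L
  = 56 * 0.11 * 2.5 * 412
  = 6344.80 kJ


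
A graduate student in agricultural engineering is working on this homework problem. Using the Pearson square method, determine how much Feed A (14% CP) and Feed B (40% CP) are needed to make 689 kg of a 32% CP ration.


parts_A = CP_b - target = 40 - 32 = 8
parts_B = target - CP_a = 32 - 14 = 18
total_parts = 8 + 18 = 26
Feed A = 689 * 8 / 26 = 212 kg
Feed B = 689 * 18 / 26 = 477 kg

212 kg


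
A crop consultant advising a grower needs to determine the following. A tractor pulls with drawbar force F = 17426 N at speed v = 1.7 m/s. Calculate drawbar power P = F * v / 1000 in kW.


P = F * v / 1000
  = 17426 * 1.7 / 1000
  = 29624.20 / 1000
  = 29.62 kW


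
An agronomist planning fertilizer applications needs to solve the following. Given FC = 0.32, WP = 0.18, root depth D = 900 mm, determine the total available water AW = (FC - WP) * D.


AW = (FC - WP) * D
   = (0.32 - 0.18) * 900
   = 0.14 * 900
   = 126 mm


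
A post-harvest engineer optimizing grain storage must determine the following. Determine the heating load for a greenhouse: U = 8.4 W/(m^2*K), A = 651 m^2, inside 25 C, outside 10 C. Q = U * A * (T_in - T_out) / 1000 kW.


dT = 25 - (10) = 15 K
Q = U * A * dT
  = 8.4 * 651 * 15
  = 82026 W = 82.03 kW


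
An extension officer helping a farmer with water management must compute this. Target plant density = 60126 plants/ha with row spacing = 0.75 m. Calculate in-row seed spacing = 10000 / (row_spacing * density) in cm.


spacing = 10000 / (row_sp * density)
        = 10000 / (0.75 * 60126)
        = 10000 / 45094.50
        = 0.22176 m = 22.18 cm


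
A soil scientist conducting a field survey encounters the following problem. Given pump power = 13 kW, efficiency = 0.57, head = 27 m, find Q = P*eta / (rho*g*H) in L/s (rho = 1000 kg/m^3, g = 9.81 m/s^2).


Q = (P * 1000 * eta) / (rho * g * H)
  = (13 * 1000 * 0.57) / (1000 * 9.81 * 27)
  = 7410 / 264870
  = 0.02798 m^3/s = 27.98 L/s


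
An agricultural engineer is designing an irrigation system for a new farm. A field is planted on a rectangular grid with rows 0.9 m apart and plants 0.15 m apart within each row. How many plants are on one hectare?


D = 10000 / (row_sp * plant_sp)
  = 10000 / (0.9 * 0.15)
  = 10000 / 0.1350
  = 74074.07 plants/ha


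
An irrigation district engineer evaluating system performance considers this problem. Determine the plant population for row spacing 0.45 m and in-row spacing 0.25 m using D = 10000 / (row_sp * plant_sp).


D = 10000 / (row_sp * plant_sp)
  = 10000 / (0.45 * 0.25)
  = 10000 / 0.1125
  = 88888.89 plants/ha


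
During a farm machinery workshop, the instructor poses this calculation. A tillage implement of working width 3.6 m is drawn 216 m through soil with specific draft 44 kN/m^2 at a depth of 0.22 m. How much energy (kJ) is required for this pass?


E = k * d * w * L
  = 44 * 0.22 * 3.6 * 216
  = 7527.17 kJ


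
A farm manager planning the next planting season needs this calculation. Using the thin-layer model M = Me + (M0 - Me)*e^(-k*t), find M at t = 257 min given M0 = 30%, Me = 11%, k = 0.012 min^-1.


M = Me + (M0 - Me) * e^(-k*t)
  = 11 + (30 - 11) * e^(-0.012*257)
  = 11 + 19 * e^(-3.084)
  = 11 + 19 * 0.04578
  = 11 + 0.8697
  = 11.87%


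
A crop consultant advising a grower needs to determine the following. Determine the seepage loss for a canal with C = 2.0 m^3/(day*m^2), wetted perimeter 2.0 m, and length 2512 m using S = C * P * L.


S = C * P * L
  = 2.0 * 2.0 * 2512
  = 10048 m^3/day


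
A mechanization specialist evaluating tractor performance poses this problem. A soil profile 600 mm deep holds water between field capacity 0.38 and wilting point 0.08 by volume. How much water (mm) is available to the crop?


AW = (FC - WP) * D
   = (0.38 - 0.08) * 600
   = 0.30 * 600
   = 180 mm


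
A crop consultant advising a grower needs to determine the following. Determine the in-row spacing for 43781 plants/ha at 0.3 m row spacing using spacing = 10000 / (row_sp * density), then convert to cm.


spacing = 10000 / (row_sp * density)
        = 10000 / (0.3 * 43781)
        = 10000 / 13134.30
        = 0.76137 m = 76.14 cm


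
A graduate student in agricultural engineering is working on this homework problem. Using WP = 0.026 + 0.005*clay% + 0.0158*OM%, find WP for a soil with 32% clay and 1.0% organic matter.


WP = 0.026 + 0.005*32 + 0.0158*1.0
   = 0.026 + 0.1600 + 0.0158
   = 0.2018


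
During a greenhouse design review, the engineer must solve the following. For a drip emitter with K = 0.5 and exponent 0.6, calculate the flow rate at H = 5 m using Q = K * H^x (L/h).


Q = K * H^x
  = 0.5 * 5^0.6
  = 0.5 * 2.6265
  = 1.31 L/h


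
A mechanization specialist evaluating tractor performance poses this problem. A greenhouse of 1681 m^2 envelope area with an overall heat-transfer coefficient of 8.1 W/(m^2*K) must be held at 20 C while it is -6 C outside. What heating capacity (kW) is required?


dT = 20 - (-6) = 26 K
Q = U * A * dT
  = 8.1 * 1681 * 26
  = 354018.60 W = 354.02 kW


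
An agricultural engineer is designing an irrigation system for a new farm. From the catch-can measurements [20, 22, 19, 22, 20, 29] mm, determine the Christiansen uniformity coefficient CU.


xbar = 132 / 6 = 22
sum|xi - xbar| = 14
CU = 100 * (1 - 14 / (6 * 22))
   = 100 * (1 - 0.1061)
   = 89.39%


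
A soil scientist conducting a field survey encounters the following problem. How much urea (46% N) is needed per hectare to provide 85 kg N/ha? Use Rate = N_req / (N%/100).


Rate = N_required / (N_content / 100)
     = 85 / (46 / 100)
     = 85 / 0.46
     = 184.78 kg/ha


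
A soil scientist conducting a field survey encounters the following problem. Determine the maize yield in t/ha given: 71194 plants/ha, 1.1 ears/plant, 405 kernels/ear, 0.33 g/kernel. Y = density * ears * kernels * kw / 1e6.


Y = density * ears * kernels * kw
  = 71194 * 1.1 * 405 * 0.33 g/ha
  = 10466585.91 g/ha
  = 10466.59 kg/ha = 10.47 t/ha


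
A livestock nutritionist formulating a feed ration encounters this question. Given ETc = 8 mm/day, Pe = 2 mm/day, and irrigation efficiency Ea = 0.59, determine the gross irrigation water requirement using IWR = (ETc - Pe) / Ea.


IWR = (ETc - Pe) / Ea
    = (8 - 2) / 0.59
    = 6 / 0.59
    = 10.17 mm/day


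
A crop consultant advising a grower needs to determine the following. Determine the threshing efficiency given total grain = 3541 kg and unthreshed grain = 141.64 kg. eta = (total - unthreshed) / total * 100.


eta = (total - unthreshed) / total * 100
    = (3541 - 141.64) / 3541 * 100
    = 3399.36 / 3541 * 100
    = 96%


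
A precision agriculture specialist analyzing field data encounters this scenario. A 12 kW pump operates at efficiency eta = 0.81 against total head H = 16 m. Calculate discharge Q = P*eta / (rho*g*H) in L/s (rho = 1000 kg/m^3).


Q = (P * 1000 * eta) / (rho * g * H)
  = (12 * 1000 * 0.81) / (1000 * 9.81 * 16)
  = 9720 / 156960
  = 0.06193 m^3/s = 61.93 L/s


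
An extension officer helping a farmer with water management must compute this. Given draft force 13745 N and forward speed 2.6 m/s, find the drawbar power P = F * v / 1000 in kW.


P = F * v / 1000
  = 13745 * 2.6 / 1000
  = 35737 / 1000
  = 35.74 kW


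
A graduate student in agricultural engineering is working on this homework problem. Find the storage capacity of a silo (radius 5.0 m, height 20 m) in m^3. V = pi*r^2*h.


V = pi * r^2 * h
  = pi * 5.0^2 * 20
  = pi * 25 * 20
  = 1570.80 m^3


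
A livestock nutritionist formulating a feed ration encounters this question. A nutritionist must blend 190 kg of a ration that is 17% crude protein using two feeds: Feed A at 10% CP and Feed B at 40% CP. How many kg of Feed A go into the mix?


parts_A = CP_b - target = 40 - 17 = 23
parts_B = target - CP_a = 17 - 10 = 7
total_parts = 23 + 7 = 30
Feed A = 190 * 23 / 30 = 145.67 kg
Feed B = 190 * 7 / 30 = 44.33 kg

145.67 kg


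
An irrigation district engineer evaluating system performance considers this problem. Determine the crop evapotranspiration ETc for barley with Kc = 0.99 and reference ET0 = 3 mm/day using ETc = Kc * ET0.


ETc = Kc * ET0
    = 0.99 * 3
    = 2.97 mm/day


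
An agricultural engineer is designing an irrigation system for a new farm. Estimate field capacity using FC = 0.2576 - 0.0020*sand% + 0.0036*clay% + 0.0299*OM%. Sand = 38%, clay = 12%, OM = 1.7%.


FC = 0.2576 - 0.0020*38 + 0.0036*12 + 0.0299*1.7
   = 0.2576 - 0.0760 + 0.0432 + 0.0508
   = 0.2756


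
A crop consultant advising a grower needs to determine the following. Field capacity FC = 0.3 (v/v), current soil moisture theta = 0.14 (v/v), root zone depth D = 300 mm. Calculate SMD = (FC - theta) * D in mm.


SMD = (FC - theta) * D
    = (0.3 - 0.14) * 300
    = 0.160 * 300
    = 48 mm


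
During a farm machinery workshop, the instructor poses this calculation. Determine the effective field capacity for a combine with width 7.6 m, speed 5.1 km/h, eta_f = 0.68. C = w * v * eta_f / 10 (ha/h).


C = w * v * eta_f / 10
  = 7.6 * 5.1 * 0.68 / 10
  = 26.36 / 10
  = 2.64 ha/h


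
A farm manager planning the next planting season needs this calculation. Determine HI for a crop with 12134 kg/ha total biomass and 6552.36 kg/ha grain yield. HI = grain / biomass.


HI = grain_yield / biomass
   = 6552.36 / 12134
   = 0.54


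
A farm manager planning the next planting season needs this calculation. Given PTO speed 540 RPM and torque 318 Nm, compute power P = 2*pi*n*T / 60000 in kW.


P = 2*pi*n*T / 60000
  = 2*pi * 540 * 318 / 60000
  = 1078948.58 / 60000
  = 17.98 kW


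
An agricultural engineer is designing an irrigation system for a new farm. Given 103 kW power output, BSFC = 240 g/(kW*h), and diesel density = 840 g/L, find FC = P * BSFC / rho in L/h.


FC = P * BSFC / rho_fuel
   = 103 * 240 / 840
   = 24720 / 840
   = 29.43 L/h


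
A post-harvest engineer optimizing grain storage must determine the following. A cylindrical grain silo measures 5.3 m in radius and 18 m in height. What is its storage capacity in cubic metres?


V = pi * r^2 * h
  = pi * 5.3^2 * 18
  = pi * 28.09 * 18
  = 1588.45 m^3


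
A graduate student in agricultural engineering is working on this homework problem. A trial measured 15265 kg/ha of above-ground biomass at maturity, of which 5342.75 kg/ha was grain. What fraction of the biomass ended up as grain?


HI = grain_yield / biomass
   = 5342.75 / 15265
   = 0.35


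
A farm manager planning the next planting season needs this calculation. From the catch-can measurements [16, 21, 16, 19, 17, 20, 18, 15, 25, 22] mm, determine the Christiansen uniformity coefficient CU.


xbar = 189 / 10 = 18.900
sum|xi - xbar| = 25
CU = 100 * (1 - 25 / (10 * 18.900))
   = 100 * (1 - 0.1323)
   = 86.77%


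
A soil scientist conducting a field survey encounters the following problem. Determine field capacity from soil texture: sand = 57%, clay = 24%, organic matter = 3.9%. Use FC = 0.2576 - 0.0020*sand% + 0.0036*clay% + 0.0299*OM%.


FC = 0.2576 - 0.0020*57 + 0.0036*24 + 0.0299*3.9
   = 0.2576 - 0.1140 + 0.0864 + 0.1166
   = 0.3466


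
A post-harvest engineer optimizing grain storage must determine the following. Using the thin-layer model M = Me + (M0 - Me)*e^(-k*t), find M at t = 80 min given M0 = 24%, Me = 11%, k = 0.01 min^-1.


M = Me + (M0 - Me) * e^(-k*t)
  = 11 + (24 - 11) * e^(-0.01*80)
  = 11 + 13 * e^(-0.800)
  = 11 + 13 * 0.44933
  = 11 + 5.8413
  = 16.84%


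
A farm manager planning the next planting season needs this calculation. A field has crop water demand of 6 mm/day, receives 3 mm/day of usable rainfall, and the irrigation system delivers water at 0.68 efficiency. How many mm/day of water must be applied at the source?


IWR = (ETc - Pe) / Ea
    = (6 - 3) / 0.68
    = 3 / 0.68
    = 4.41 mm/day


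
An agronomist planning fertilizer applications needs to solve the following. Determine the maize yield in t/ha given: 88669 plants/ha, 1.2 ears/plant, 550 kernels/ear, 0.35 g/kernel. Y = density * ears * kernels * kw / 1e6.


Y = density * ears * kernels * kw
  = 88669 * 1.2 * 550 * 0.35 g/ha
  = 20482539 g/ha
  = 20482.54 kg/ha = 20.48 t/ha


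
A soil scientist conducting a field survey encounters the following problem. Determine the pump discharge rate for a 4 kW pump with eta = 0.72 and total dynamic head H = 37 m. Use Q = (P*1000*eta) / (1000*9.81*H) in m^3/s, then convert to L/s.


Q = (P * 1000 * eta) / (rho * g * H)
  = (4 * 1000 * 0.72) / (1000 * 9.81 * 37)
  = 2880 / 362970
  = 0.00793 m^3/s = 7.93 L/s


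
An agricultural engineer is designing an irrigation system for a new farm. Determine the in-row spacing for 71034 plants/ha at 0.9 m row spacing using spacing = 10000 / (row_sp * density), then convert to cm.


spacing = 10000 / (row_sp * density)
        = 10000 / (0.9 * 71034)
        = 10000 / 63930.60
        = 0.15642 m = 15.64 cm


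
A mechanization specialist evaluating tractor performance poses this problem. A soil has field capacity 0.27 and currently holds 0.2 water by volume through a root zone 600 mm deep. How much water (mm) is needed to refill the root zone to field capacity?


SMD = (FC - theta) * D
    = (0.27 - 0.2) * 600
    = 0.070 * 600
    = 42 mm
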